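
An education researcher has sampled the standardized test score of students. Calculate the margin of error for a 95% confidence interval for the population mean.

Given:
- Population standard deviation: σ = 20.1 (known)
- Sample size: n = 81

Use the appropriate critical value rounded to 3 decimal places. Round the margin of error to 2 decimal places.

The population standard deviation σ is known, so use the z-interval margin of error formula.

For 95% confidence, z* = 1.96 (from standard normal table)

Margin of error formula for z-interval: E = z* × σ/√n

E = 1.96 × 20.1/√81
  = 1.96 × 2.233333
  = 4.3773

Rounded to 2 decimal places:

4.38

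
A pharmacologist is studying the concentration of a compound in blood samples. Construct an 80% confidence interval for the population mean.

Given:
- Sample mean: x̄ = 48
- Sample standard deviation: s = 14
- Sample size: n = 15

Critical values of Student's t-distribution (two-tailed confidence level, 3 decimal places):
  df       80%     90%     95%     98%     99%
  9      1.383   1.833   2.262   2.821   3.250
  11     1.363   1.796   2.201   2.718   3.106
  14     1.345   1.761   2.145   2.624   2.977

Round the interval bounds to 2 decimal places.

The population standard deviation σ is unknown (only the sample standard deviation s is given), so use a t-interval with df = n - 1 = 15 - 1 = 14.

For 80% confidence with df = 14, t* = 1.345 (from t-table)

Standard error: SE = s/√n = 14/√15 = 3.614784

Margin of error: E = t* × SE = 1.345 × 3.614784 = 4.8619

T-interval: x̄ ± E = 48 ± 4.8619 = (43.1381, 52.8619)

Rounded to 2 decimal places:

(43.14, 52.86)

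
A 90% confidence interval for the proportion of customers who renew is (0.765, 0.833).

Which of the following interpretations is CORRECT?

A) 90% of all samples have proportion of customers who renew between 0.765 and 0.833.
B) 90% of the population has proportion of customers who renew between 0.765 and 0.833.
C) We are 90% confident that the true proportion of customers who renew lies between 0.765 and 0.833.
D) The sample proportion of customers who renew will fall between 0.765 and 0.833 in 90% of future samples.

A confidence interval represents our confidence in the procedure, not a probability statement about the parameter.

Key concept: If we repeated this sampling process many times and computed a 90% CI each time, about 90% of those intervals would contain the true population parameter.

For this specific interval (0.765, 0.833):
- Midpoint (point estimate): 0.799
- Margin of error: 0.034

The correct interpretation is the one stating confidence that the true parameter lies in the interval — option C.

C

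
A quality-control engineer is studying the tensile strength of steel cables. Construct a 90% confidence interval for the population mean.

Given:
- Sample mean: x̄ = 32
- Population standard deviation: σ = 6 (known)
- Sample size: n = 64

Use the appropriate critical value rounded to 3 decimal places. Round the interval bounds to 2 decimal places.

The population standard deviation σ is known, so use a z-interval (standard normal critical value).

For 90% confidence, z* = 1.645 (from standard normal table)

Standard error: SE = σ/√n = 6/√64 = 0.750000

Margin of error: E = z* × SE = 1.645 × 0.750000 = 1.2338

Z-interval: x̄ ± E = 32 ± 1.2338 = (30.7662, 33.2338)

Rounded to 2 decimal places:

(30.77, 33.23)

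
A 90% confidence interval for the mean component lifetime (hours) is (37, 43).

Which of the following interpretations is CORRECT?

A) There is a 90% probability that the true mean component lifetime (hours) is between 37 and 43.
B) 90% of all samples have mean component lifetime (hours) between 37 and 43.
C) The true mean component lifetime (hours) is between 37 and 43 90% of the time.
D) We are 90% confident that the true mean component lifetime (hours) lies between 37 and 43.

A confidence interval represents our confidence in the procedure, not a probability statement about the parameter.

Key concept: If we repeated this sampling process many times and computed a 90% CI each time, about 90% of those intervals would contain the true population parameter.

For this specific interval (37, 43):
- Midpoint (point estimate): 40
- Margin of error: 3

The correct interpretation is the one stating confidence that the true parameter lies in the interval — option D.

D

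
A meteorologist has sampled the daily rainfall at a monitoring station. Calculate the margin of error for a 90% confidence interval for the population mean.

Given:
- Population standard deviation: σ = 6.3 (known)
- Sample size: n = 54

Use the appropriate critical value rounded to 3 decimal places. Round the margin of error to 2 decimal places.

The population standard deviation σ is known, so use the z-interval margin of error formula.

For 90% confidence, z* = 1.645 (from standard normal table)

Margin of error formula for z-interval: E = z* × σ/√n

E = 1.645 × 6.3/√54
  = 1.645 × 0.857321
  = 1.4103

Rounded to 2 decimal places:

1.41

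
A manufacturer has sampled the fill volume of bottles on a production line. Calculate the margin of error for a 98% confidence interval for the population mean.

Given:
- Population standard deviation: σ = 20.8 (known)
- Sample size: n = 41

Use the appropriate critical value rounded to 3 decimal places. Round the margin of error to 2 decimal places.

The population standard deviation σ is known, so use the z-interval margin of error formula.

For 98% confidence, z* = 2.326 (from standard normal table)

Margin of error formula for z-interval: E = z* × σ/√n

E = 2.326 × 20.8/√41
  = 2.326 × 3.248414
  = 7.5558

Rounded to 2 decimal places:

7.56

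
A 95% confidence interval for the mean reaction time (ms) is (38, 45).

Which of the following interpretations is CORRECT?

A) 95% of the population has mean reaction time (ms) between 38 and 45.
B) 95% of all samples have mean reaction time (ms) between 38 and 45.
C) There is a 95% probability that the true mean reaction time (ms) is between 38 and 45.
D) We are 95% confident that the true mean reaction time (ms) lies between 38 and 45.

A confidence interval represents our confidence in the procedure, not a probability statement about the parameter.

Key concept: If we repeated this sampling process many times and computed a 95% CI each time, about 95% of those intervals would contain the true population parameter.

For this specific interval (38, 45):
- Midpoint (point estimate): 41.5
- Margin of error: 3.5

The correct interpretation is the one stating confidence that the true parameter lies in the interval — option D.

D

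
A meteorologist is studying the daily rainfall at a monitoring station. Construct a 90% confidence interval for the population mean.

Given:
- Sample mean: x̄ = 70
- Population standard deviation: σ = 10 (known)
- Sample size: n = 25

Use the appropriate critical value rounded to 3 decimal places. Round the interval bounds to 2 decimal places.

The population standard deviation σ is known, so use a z-interval (standard normal critical value).

For 90% confidence, z* = 1.645 (from standard normal table)

Standard error: SE = σ/√n = 10/√25 = 2.000000

Margin of error: E = z* × SE = 1.645 × 2.000000 = 3.2900

Z-interval: x̄ ± E = 70 ± 3.2900 = (66.7100, 73.2900)

Rounded to 2 decimal places:

(66.71, 73.29)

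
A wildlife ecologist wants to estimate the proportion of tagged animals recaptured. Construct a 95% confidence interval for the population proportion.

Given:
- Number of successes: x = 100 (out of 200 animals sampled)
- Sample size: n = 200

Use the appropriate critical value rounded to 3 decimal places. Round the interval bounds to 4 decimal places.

Sample proportion: p̂ = 100/200 = 0.500000

Check conditions for normal approximation:
  np̂ = 100 ≥ 10 ✓
  n(1-p̂) = 100 ≥ 10 ✓

The sample is large enough, so use a z-interval (normal approximation) for the proportion.

For 95% confidence, z* = 1.96 (from standard normal table)

Standard error: SE = √(p̂(1-p̂)/n) = √(0.500000×0.500000/200) = 0.03535534

Margin of error: E = z* × SE = 1.96 × 0.03535534 = 0.069296

Z-interval: p̂ ± E = 0.500000 ± 0.069296 = (0.430704, 0.569296)

Rounded to 4 decimal places:

(0.4307, 0.5693)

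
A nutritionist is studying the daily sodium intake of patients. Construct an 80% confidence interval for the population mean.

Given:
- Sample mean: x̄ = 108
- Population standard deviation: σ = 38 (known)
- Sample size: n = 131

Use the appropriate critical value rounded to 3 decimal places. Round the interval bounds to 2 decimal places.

The population standard deviation σ is known, so use a z-interval (standard normal critical value).

For 80% confidence, z* = 1.282 (from standard normal table)

Standard error: SE = σ/√n = 38/√131 = 3.320075

Margin of error: E = z* × SE = 1.282 × 3.320075 = 4.2563

Z-interval: x̄ ± E = 108 ± 4.2563 = (103.7437, 112.2563)

Rounded to 2 decimal places:

(103.74, 112.26)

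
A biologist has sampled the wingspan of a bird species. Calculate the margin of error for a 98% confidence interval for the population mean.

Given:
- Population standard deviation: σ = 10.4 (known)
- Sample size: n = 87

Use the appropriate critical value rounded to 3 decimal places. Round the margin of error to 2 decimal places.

The population standard deviation σ is known, so use the z-interval margin of error formula.

For 98% confidence, z* = 2.326 (from standard normal table)

Margin of error formula for z-interval: E = z* × σ/√n

E = 2.326 × 10.4/√87
  = 2.326 × 1.114997
  = 2.5935

Rounded to 2 decimal places:

2.59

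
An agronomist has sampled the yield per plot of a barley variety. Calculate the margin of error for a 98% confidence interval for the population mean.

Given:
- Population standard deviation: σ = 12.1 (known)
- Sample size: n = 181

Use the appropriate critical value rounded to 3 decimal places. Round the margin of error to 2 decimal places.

The population standard deviation σ is known, so use the z-interval margin of error formula.

For 98% confidence, z* = 2.326 (from standard normal table)

Margin of error formula for z-interval: E = z* × σ/√n

E = 2.326 × 12.1/√181
  = 2.326 × 0.899386
  = 2.0920

Rounded to 2 decimal places:

2.09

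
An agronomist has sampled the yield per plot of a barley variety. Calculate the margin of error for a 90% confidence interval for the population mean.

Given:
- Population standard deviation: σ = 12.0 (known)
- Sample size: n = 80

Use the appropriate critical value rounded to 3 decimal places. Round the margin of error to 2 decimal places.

The population standard deviation σ is known, so use the z-interval margin of error formula.

For 90% confidence, z* = 1.645 (from standard normal table)

Margin of error formula for z-interval: E = z* × σ/√n

E = 1.645 × 12.0/√80
  = 1.645 × 1.341641
  = 2.2070

Rounded to 2 decimal places:

2.21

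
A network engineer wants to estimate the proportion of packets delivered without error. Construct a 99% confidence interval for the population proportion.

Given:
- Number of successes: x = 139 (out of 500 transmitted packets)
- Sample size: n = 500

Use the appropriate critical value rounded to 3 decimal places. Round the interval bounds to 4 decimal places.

Sample proportion: p̂ = 139/500 = 0.278000

Check conditions for normal approximation:
  np̂ = 139 ≥ 10 ✓
  n(1-p̂) = 361 ≥ 10 ✓

The sample is large enough, so use a z-interval (normal approximation) for the proportion.

For 99% confidence, z* = 2.576 (from standard normal table)

Standard error: SE = √(p̂(1-p̂)/n) = √(0.278000×0.722000/500) = 0.02003577

Margin of error: E = z* × SE = 2.576 × 0.02003577 = 0.051612

Z-interval: p̂ ± E = 0.278000 ± 0.051612 = (0.226388, 0.329612)

Rounded to 4 decimal places:

(0.2264, 0.3296)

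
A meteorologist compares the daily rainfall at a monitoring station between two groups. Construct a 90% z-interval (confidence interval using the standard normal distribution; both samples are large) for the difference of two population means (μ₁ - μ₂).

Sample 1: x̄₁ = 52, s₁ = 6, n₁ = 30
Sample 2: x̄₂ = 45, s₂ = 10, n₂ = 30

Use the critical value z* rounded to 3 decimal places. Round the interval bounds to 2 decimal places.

Both samples are large (n₁ = 30 ≥ 30, n₂ = 30 ≥ 30), so a z-interval for the difference of means applies.

Point estimate: x̄₁ - x̄₂ = 52 - 45 = 7

Standard error: SE = √(s₁²/n₁ + s₂²/n₂)
= √(6²/30 + 10²/30)
= √(1.200000 + 3.333333)
= 2.129163

For 90% confidence, z* = 1.645 (from standard normal table)
Margin of error: E = z* × SE = 1.645 × 2.129163 = 3.5025

Z-interval: (x̄₁ - x̄₂) ± E = 7 ± 3.5025 = (3.4975, 10.5025)

Rounded to 2 decimal places:

(3.50, 10.50)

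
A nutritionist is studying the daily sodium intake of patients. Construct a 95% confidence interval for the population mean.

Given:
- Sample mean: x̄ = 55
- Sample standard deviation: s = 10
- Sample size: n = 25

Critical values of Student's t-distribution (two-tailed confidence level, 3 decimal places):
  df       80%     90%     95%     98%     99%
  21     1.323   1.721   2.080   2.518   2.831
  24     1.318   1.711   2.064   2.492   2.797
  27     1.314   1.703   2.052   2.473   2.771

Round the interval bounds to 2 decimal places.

The population standard deviation σ is unknown (only the sample standard deviation s is given), so use a t-interval with df = n - 1 = 25 - 1 = 24.

For 95% confidence with df = 24, t* = 2.064 (from t-table)

Standard error: SE = s/√n = 10/√25 = 2.000000

Margin of error: E = t* × SE = 2.064 × 2.000000 = 4.1280

T-interval: x̄ ± E = 55 ± 4.1280 = (50.8720, 59.1280)

Rounded to 2 decimal places:

(50.87, 59.13)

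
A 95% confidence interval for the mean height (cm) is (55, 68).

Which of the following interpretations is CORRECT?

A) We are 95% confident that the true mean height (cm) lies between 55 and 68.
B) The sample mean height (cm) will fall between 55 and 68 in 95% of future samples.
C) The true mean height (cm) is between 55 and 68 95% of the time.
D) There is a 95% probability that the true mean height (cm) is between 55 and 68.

A confidence interval represents our confidence in the procedure, not a probability statement about the parameter.

Key concept: If we repeated this sampling process many times and computed a 95% CI each time, about 95% of those intervals would contain the true population parameter.

For this specific interval (55, 68):
- Midpoint (point estimate): 61.5
- Margin of error: 6.5

The correct interpretation is the one stating confidence that the true parameter lies in the interval — option A.

A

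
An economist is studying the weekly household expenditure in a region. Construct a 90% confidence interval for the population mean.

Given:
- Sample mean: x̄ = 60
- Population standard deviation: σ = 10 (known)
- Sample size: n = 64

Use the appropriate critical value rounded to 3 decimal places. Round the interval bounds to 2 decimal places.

The population standard deviation σ is known, so use a z-interval (standard normal critical value).

For 90% confidence, z* = 1.645 (from standard normal table)

Standard error: SE = σ/√n = 10/√64 = 1.250000

Margin of error: E = z* × SE = 1.645 × 1.250000 = 2.0562

Z-interval: x̄ ± E = 60 ± 2.0562 = (57.9438, 62.0562)

Rounded to 2 decimal places:

(57.94, 62.06)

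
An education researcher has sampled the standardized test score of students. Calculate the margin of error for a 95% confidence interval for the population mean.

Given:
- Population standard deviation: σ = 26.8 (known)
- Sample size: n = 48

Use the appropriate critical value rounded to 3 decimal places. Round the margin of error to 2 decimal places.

The population standard deviation σ is known, so use the z-interval margin of error formula.

For 95% confidence, z* = 1.96 (from standard normal table)

Margin of error formula for z-interval: E = z* × σ/√n

E = 1.96 × 26.8/√48
  = 1.96 × 3.868247
  = 7.5818

Rounded to 2 decimal places:

7.58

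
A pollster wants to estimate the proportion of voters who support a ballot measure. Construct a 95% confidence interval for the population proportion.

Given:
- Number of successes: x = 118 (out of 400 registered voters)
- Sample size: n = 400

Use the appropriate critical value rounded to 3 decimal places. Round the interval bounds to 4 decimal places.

Sample proportion: p̂ = 118/400 = 0.295000

Check conditions for normal approximation:
  np̂ = 118 ≥ 10 ✓
  n(1-p̂) = 282 ≥ 10 ✓

The sample is large enough, so use a z-interval (normal approximation) for the proportion.

For 95% confidence, z* = 1.96 (from standard normal table)

Standard error: SE = √(p̂(1-p̂)/n) = √(0.295000×0.705000/400) = 0.02280214

Margin of error: E = z* × SE = 1.96 × 0.02280214 = 0.044692

Z-interval: p̂ ± E = 0.295000 ± 0.044692 = (0.250308, 0.339692)

Rounded to 4 decimal places:

(0.2503, 0.3397)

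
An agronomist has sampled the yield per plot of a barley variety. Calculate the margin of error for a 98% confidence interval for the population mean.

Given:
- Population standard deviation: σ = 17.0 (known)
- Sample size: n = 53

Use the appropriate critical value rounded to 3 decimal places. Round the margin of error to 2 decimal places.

The population standard deviation σ is known, so use the z-interval margin of error formula.

For 98% confidence, z* = 2.326 (from standard normal table)

Margin of error formula for z-interval: E = z* × σ/√n

E = 2.326 × 17.0/√53
  = 2.326 × 2.335130
  = 5.4315

Rounded to 2 decimal places:

5.43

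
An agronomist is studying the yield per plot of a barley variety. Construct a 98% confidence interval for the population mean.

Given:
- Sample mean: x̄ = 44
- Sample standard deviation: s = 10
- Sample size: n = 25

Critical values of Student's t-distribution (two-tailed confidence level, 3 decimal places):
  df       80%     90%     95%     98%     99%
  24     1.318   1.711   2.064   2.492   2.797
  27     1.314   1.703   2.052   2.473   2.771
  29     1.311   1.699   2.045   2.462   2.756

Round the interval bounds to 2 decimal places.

The population standard deviation σ is unknown (only the sample standard deviation s is given), so use a t-interval with df = n - 1 = 25 - 1 = 24.

For 98% confidence with df = 24, t* = 2.492 (from t-table)

Standard error: SE = s/√n = 10/√25 = 2.000000

Margin of error: E = t* × SE = 2.492 × 2.000000 = 4.9840

T-interval: x̄ ± E = 44 ± 4.9840 = (39.0160, 48.9840)

Rounded to 2 decimal places:

(39.02, 48.98)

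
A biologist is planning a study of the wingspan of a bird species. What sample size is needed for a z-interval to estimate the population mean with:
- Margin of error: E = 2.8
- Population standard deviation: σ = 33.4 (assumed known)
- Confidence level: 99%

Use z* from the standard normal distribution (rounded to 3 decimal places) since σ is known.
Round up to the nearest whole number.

Using z* since population σ is known (z-interval formula).

For 99% confidence, z* = 2.576 (from standard normal table)

Sample size formula for z-interval: n = (z*σ/E)²

n = (2.576 × 33.4 / 2.8)²
  = (30.728000)²
  = 944.2100

Round up to the nearest whole number: n = 945

945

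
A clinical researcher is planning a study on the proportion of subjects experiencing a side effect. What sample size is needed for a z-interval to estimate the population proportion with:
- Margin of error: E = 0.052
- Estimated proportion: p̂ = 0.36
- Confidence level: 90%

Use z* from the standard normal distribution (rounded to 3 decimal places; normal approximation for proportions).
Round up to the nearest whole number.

Using z* for proportion z-interval (normal approximation).

For 90% confidence, z* = 1.645 (from standard normal table)

Sample size formula for proportion z-interval: n = z*²p̂(1-p̂)/E²

n = 1.645² × 0.36 × 0.64 / 0.052²
  = 2.706025 × 0.2304 / 0.002704
  = 230.5725

Round up to the nearest whole number: n = 231

231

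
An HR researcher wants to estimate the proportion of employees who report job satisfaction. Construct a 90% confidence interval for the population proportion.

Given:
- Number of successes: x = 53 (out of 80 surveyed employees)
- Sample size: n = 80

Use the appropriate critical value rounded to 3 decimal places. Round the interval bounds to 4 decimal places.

Sample proportion: p̂ = 53/80 = 0.662500

Check conditions for normal approximation:
  np̂ = 53 ≥ 10 ✓
  n(1-p̂) = 27 ≥ 10 ✓

The sample is large enough, so use a z-interval (normal approximation) for the proportion.

For 90% confidence, z* = 1.645 (from standard normal table)

Standard error: SE = √(p̂(1-p̂)/n) = √(0.662500×0.337500/80) = 0.05286702

Margin of error: E = z* × SE = 1.645 × 0.05286702 = 0.086966

Z-interval: p̂ ± E = 0.662500 ± 0.086966 = (0.575534, 0.749466)

Rounded to 4 decimal places:

(0.5755, 0.7495)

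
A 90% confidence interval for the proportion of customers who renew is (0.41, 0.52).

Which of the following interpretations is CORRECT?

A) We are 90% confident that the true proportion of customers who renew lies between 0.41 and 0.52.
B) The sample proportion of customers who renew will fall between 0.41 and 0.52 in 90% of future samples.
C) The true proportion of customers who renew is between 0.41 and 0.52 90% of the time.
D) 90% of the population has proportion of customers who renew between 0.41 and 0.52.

A confidence interval represents our confidence in the procedure, not a probability statement about the parameter.

Key concept: If we repeated this sampling process many times and computed a 90% CI each time, about 90% of those intervals would contain the true population parameter.

For this specific interval (0.41, 0.52):
- Midpoint (point estimate): 0.465
- Margin of error: 0.055

The correct interpretation is the one stating confidence that the true parameter lies in the interval — option A.

A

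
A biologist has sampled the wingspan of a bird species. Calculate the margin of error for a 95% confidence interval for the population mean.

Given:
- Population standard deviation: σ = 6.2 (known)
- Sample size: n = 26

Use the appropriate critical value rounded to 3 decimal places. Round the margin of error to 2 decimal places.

The population standard deviation σ is known, so use the z-interval margin of error formula.

For 95% confidence, z* = 1.96 (from standard normal table)

Margin of error formula for z-interval: E = z* × σ/√n

E = 1.96 × 6.2/√26
  = 1.96 × 1.215920
  = 2.3832

Rounded to 2 decimal places:

2.38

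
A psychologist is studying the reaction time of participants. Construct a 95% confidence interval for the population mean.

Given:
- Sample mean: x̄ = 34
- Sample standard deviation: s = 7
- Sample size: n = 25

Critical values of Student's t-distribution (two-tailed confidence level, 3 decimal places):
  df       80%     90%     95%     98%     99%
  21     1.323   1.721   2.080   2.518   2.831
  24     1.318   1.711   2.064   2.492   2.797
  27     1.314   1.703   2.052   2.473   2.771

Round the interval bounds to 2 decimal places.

The population standard deviation σ is unknown (only the sample standard deviation s is given), so use a t-interval with df = n - 1 = 25 - 1 = 24.

For 95% confidence with df = 24, t* = 2.064 (from t-table)

Standard error: SE = s/√n = 7/√25 = 1.400000

Margin of error: E = t* × SE = 2.064 × 1.400000 = 2.8896

T-interval: x̄ ± E = 34 ± 2.8896 = (31.1104, 36.8896)

Rounded to 2 decimal places:

(31.11, 36.89)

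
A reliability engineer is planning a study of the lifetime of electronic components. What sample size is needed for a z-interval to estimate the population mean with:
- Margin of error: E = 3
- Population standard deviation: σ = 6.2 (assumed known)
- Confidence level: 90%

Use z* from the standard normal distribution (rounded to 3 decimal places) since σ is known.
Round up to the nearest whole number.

Using z* since population σ is known (z-interval formula).

For 90% confidence, z* = 1.645 (from standard normal table)

Sample size formula for z-interval: n = (z*σ/E)²

n = (1.645 × 6.2 / 3)²
  = (3.399667)²
  = 11.5577

Round up to the nearest whole number: n = 12

12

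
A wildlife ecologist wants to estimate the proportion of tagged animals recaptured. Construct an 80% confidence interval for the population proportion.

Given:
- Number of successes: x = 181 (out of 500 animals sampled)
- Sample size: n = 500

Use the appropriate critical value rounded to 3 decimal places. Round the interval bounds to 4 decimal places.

Sample proportion: p̂ = 181/500 = 0.362000

Check conditions for normal approximation:
  np̂ = 181 ≥ 10 ✓
  n(1-p̂) = 319 ≥ 10 ✓

The sample is large enough, so use a z-interval (normal approximation) for the proportion.

For 80% confidence, z* = 1.282 (from standard normal table)

Standard error: SE = √(p̂(1-p̂)/n) = √(0.362000×0.638000/500) = 0.02149214

Margin of error: E = z* × SE = 1.282 × 0.02149214 = 0.027553

Z-interval: p̂ ± E = 0.362000 ± 0.027553 = (0.334447, 0.389553)

Rounded to 4 decimal places:

(0.3344, 0.3896)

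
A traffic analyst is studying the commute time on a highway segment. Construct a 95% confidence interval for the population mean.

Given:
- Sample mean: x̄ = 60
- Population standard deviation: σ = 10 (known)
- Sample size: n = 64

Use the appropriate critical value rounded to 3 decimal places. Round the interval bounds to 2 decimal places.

The population standard deviation σ is known, so use a z-interval (standard normal critical value).

For 95% confidence, z* = 1.96 (from standard normal table)

Standard error: SE = σ/√n = 10/√64 = 1.250000

Margin of error: E = z* × SE = 1.96 × 1.250000 = 2.4500

Z-interval: x̄ ± E = 60 ± 2.4500 = (57.5500, 62.4500)

Rounded to 2 decimal places:

(57.55, 62.45)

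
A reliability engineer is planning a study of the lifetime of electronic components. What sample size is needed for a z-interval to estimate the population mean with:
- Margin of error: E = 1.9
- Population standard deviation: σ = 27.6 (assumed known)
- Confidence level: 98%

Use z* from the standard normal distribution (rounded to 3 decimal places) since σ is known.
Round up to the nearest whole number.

Using z* since population σ is known (z-interval formula).

For 98% confidence, z* = 2.326 (from standard normal table)

Sample size formula for z-interval: n = (z*σ/E)²

n = (2.326 × 27.6 / 1.9)²
  = (33.788211)²
  = 1141.6432

Round up to the nearest whole number: n = 1142

1142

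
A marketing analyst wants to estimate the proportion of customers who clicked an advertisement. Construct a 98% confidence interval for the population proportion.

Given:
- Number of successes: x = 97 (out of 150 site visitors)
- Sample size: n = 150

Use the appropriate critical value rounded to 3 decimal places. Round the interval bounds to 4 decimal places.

Sample proportion: p̂ = 97/150 = 0.646667

Check conditions for normal approximation:
  np̂ = 97 ≥ 10 ✓
  n(1-p̂) = 53 ≥ 10 ✓

The sample is large enough, so use a z-interval (normal approximation) for the proportion.

For 98% confidence, z* = 2.326 (from standard normal table)

Standard error: SE = √(p̂(1-p̂)/n) = √(0.646667×0.353333/150) = 0.03902895

Margin of error: E = z* × SE = 2.326 × 0.03902895 = 0.090781

Z-interval: p̂ ± E = 0.646667 ± 0.090781 = (0.555885, 0.737448)

Rounded to 4 decimal places:

(0.5559, 0.7374)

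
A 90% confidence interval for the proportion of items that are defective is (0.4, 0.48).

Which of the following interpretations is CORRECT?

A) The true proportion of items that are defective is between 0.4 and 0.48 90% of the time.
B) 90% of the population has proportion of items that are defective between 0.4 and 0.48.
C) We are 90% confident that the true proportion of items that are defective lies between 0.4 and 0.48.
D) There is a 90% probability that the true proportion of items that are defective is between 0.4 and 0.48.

A confidence interval represents our confidence in the procedure, not a probability statement about the parameter.

Key concept: If we repeated this sampling process many times and computed a 90% CI each time, about 90% of those intervals would contain the true population parameter.

For this specific interval (0.4, 0.48):
- Midpoint (point estimate): 0.44
- Margin of error: 0.04

The correct interpretation is the one stating confidence that the true parameter lies in the interval — option C.

C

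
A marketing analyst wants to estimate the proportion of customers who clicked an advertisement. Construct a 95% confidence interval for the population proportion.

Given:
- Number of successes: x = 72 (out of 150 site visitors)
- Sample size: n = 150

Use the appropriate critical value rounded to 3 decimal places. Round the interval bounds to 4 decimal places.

Sample proportion: p̂ = 72/150 = 0.480000

Check conditions for normal approximation:
  np̂ = 72 ≥ 10 ✓
  n(1-p̂) = 78 ≥ 10 ✓

The sample is large enough, so use a z-interval (normal approximation) for the proportion.

For 95% confidence, z* = 1.96 (from standard normal table)

Standard error: SE = √(p̂(1-p̂)/n) = √(0.480000×0.520000/150) = 0.04079216

Margin of error: E = z* × SE = 1.96 × 0.04079216 = 0.079953

Z-interval: p̂ ± E = 0.480000 ± 0.079953 = (0.400047, 0.559953)

Rounded to 4 decimal places:

(0.4000, 0.5600)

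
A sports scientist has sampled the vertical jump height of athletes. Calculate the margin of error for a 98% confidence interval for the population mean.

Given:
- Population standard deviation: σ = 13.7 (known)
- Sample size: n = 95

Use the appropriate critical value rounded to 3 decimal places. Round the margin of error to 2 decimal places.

The population standard deviation σ is known, so use the z-interval margin of error formula.

For 98% confidence, z* = 2.326 (from standard normal table)

Margin of error formula for z-interval: E = z* × σ/√n

E = 2.326 × 13.7/√95
  = 2.326 × 1.405590
  = 3.2694

Rounded to 2 decimal places:

3.27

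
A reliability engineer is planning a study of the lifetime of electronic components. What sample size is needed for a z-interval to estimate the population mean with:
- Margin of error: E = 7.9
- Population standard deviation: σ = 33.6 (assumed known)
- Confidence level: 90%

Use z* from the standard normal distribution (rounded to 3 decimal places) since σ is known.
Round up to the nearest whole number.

Using z* since population σ is known (z-interval formula).

For 90% confidence, z* = 1.645 (from standard normal table)

Sample size formula for z-interval: n = (z*σ/E)²

n = (1.645 × 33.6 / 7.9)²
  = (6.996456)²
  = 48.9504

Round up to the nearest whole number: n = 49

49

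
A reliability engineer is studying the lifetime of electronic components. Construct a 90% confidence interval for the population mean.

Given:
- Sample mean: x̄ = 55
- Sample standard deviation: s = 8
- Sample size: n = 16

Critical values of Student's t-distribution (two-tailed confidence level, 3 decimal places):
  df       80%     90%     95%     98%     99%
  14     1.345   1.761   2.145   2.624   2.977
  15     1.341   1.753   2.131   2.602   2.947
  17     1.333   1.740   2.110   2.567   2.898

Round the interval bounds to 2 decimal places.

The population standard deviation σ is unknown (only the sample standard deviation s is given), so use a t-interval with df = n - 1 = 16 - 1 = 15.

For 90% confidence with df = 15, t* = 1.753 (from t-table)

Standard error: SE = s/√n = 8/√16 = 2.000000

Margin of error: E = t* × SE = 1.753 × 2.000000 = 3.5060

T-interval: x̄ ± E = 55 ± 3.5060 = (51.4940, 58.5060)

Rounded to 2 decimal places:

(51.49, 58.51)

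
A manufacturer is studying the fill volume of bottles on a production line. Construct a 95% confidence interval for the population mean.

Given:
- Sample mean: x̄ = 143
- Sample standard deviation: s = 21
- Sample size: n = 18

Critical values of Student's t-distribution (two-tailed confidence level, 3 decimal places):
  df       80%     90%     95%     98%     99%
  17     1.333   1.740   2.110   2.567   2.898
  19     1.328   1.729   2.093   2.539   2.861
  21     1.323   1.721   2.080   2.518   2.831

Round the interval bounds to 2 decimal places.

The population standard deviation σ is unknown (only the sample standard deviation s is given), so use a t-interval with df = n - 1 = 18 - 1 = 17.

For 95% confidence with df = 17, t* = 2.110 (from t-table)

Standard error: SE = s/√n = 21/√18 = 4.949747

Margin of error: E = t* × SE = 2.110 × 4.949747 = 10.4440

T-interval: x̄ ± E = 143 ± 10.4440 = (132.5560, 153.4440)

Rounded to 2 decimal places:

(132.56, 153.44)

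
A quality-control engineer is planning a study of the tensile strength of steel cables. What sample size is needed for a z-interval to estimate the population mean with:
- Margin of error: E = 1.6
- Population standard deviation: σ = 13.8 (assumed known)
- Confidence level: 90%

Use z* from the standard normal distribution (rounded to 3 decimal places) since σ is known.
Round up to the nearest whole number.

Using z* since population σ is known (z-interval formula).

For 90% confidence, z* = 1.645 (from standard normal table)

Sample size formula for z-interval: n = (z*σ/E)²

n = (1.645 × 13.8 / 1.6)²
  = (14.188125)²
  = 201.3029

Round up to the nearest whole number: n = 202

202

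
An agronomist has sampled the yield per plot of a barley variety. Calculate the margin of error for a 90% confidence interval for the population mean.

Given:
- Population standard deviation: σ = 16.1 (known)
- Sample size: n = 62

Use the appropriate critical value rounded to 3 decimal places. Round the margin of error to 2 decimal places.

The population standard deviation σ is known, so use the z-interval margin of error formula.

For 90% confidence, z* = 1.645 (from standard normal table)

Margin of error formula for z-interval: E = z* × σ/√n

E = 1.645 × 16.1/√62
  = 1.645 × 2.044702
  = 3.3635

Rounded to 2 decimal places:

3.36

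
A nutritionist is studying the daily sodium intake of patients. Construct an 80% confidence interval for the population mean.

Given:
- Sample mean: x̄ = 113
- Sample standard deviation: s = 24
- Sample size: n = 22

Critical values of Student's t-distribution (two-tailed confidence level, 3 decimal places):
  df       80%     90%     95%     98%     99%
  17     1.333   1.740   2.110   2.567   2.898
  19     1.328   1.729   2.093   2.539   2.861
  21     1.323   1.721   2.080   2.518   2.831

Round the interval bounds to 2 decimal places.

The population standard deviation σ is unknown (only the sample standard deviation s is given), so use a t-interval with df = n - 1 = 22 - 1 = 21.

For 80% confidence with df = 21, t* = 1.323 (from t-table)

Standard error: SE = s/√n = 24/√22 = 5.116817

Margin of error: E = t* × SE = 1.323 × 5.116817 = 6.7695

T-interval: x̄ ± E = 113 ± 6.7695 = (106.2305, 119.7695)

Rounded to 2 decimal places:

(106.23, 119.77)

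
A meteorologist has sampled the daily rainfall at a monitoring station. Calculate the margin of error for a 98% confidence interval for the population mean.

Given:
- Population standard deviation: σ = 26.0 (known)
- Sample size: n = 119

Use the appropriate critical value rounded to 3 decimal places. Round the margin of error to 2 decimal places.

The population standard deviation σ is known, so use the z-interval margin of error formula.

For 98% confidence, z* = 2.326 (from standard normal table)

Margin of error formula for z-interval: E = z* × σ/√n

E = 2.326 × 26.0/√119
  = 2.326 × 2.383416
  = 5.5438

Rounded to 2 decimal places:

5.54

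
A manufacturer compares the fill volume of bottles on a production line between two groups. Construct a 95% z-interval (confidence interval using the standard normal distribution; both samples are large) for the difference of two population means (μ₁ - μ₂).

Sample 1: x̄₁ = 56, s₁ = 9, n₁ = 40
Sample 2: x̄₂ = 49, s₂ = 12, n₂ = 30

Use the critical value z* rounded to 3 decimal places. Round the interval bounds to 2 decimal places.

Both samples are large (n₁ = 40 ≥ 30, n₂ = 30 ≥ 30), so a z-interval for the difference of means applies.

Point estimate: x̄₁ - x̄₂ = 56 - 49 = 7

Standard error: SE = √(s₁²/n₁ + s₂²/n₂)
= √(9²/40 + 12²/30)
= √(2.025000 + 4.800000)
= 2.612470

For 95% confidence, z* = 1.96 (from standard normal table)
Margin of error: E = z* × SE = 1.96 × 2.612470 = 5.1204

Z-interval: (x̄₁ - x̄₂) ± E = 7 ± 5.1204 = (1.8796, 12.1204)

Rounded to 2 decimal places:

(1.88, 12.12)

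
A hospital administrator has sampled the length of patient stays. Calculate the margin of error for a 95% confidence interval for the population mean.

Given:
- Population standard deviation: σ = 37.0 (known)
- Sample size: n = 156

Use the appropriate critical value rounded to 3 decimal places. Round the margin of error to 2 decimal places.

The population standard deviation σ is known, so use the z-interval margin of error formula.

For 95% confidence, z* = 1.96 (from standard normal table)

Margin of error formula for z-interval: E = z* × σ/√n

E = 1.96 × 37.0/√156
  = 1.96 × 2.962371
  = 5.8062

Rounded to 2 decimal places:

5.81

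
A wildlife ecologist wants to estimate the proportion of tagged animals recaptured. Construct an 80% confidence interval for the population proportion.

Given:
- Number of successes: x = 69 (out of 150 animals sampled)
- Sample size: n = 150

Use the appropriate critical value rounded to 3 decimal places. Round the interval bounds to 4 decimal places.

Sample proportion: p̂ = 69/150 = 0.460000

Check conditions for normal approximation:
  np̂ = 69 ≥ 10 ✓
  n(1-p̂) = 81 ≥ 10 ✓

The sample is large enough, so use a z-interval (normal approximation) for the proportion.

For 80% confidence, z* = 1.282 (from standard normal table)

Standard error: SE = √(p̂(1-p̂)/n) = √(0.460000×0.540000/150) = 0.04069398

Margin of error: E = z* × SE = 1.282 × 0.04069398 = 0.052170

Z-interval: p̂ ± E = 0.460000 ± 0.052170 = (0.407830, 0.512170)

Rounded to 4 decimal places:

(0.4078, 0.5122)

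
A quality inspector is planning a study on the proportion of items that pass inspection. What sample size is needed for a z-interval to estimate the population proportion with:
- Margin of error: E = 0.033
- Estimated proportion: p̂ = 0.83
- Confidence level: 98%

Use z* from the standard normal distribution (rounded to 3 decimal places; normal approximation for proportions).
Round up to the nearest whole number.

Using z* for proportion z-interval (normal approximation).

For 98% confidence, z* = 2.326 (from standard normal table)

Sample size formula for proportion z-interval: n = z*²p̂(1-p̂)/E²

n = 2.326² × 0.83 × 0.17 / 0.033²
  = 5.410276 × 0.1411 / 0.001089
  = 701.0009

Round up to the nearest whole number: n = 702

702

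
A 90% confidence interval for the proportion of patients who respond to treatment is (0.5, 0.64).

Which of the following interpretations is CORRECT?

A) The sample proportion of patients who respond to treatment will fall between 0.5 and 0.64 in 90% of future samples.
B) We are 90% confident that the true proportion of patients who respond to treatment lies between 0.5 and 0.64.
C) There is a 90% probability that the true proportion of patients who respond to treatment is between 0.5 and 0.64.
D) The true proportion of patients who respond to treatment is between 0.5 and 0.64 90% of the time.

A confidence interval represents our confidence in the procedure, not a probability statement about the parameter.

Key concept: If we repeated this sampling process many times and computed a 90% CI each time, about 90% of those intervals would contain the true population parameter.

For this specific interval (0.5, 0.64):
- Midpoint (point estimate): 0.57
- Margin of error: 0.07

The correct interpretation is the one stating confidence that the true parameter lies in the interval — option B.

B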